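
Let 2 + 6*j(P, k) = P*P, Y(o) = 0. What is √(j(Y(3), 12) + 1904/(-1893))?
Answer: 13*I*√3155/631 ≈ 1.1572*I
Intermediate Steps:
j(P, k) = -⅓ + P²/6 (j(P, k) = -⅓ + (P*P)/6 = -⅓ + P²/6)
√(j(Y(3), 12) + 1904/(-1893)) = √((-⅓ + (⅙)*0²) + 1904/(-1893)) = √((-⅓ + (⅙)*0) + 1904*(-1/1893)) = √((-⅓ + 0) - 1904/1893) = √(-⅓ - 1904/1893) = √(-845/631) = 13*I*√3155/631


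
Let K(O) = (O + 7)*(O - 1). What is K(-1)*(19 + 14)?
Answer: -396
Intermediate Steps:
K(O) = (-1 + O)*(7 + O) (K(O) = (7 + O)*(-1 + O) = (-1 + O)*(7 + O))
K(-1)*(19 + 14) = (-7 + (-1)² + 6*(-1))*(19 + 14) = (-7 + 1 - 6)*33 = -12*33 = -396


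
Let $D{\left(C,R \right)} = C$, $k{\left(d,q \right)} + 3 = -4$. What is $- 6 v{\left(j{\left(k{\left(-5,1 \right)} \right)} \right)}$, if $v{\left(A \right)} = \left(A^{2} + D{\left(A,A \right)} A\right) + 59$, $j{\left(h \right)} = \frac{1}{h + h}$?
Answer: $- \frac{17349}{49} \approx -354.06$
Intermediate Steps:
$k{\left(d,q \right)} = -7$ ($k{\left(d,q \right)} = -3 - 4 = -7$)
$j{\left(h \right)} = \frac{1}{2 h}$
$v{\left(A \right)} = 59 + 2 A^{2}$ ($v{\left(A \right)} = \left(A^{2} + A A\right) + 59 = \left(A^{2} + A^{2}\right) + 59 = 2 A^{2} + 59 = 59 + 2 A^{2}$)
$- 6 v{\left(j{\left(k{\left(-5,1 \right)} \right)} \right)} = - 6 \left(59 + 2 \left(\frac{1}{2 \left(-7\right)}\right)^{2}\right) = - 6 \left(59 + 2 \left(\frac{1}{2} \left(- \frac{1}{7}\right)\right)^{2}\right) = - 6 \left(59 + 2 \left(- \frac{1}{14}\right)^{2}\right) = - 6 \left(59 + 2 \cdot \frac{1}{196}\right) = - 6 \left(59 + \frac{1}{98}\right) = \left(-6\right) \frac{5783}{98} = - \frac{17349}{49}$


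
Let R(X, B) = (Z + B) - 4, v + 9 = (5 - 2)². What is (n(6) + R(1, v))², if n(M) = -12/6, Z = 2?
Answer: 16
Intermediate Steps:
n(M) = -2 (n(M) = -12*⅙ = -2)
v = 0 (v = -9 + (5 - 2)² = -9 + 3² = -9 + 9 = 0)
R(X, B) = -2 + B (R(X, B) = (2 + B) - 4 = -2 + B)
(n(6) + R(1, v))² = (-2 + (-2 + 0))² = (-2 - 2)² = (-4)² = 16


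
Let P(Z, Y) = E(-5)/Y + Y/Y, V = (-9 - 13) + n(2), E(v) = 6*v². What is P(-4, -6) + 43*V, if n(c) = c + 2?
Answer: -798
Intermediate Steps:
n(c) = 2 + c
V = -18 (V = (-9 - 13) + (2 + 2) = -22 + 4 = -18)
P(Z, Y) = 1 + 150/Y (P(Z, Y) = (6*(-5)²)/Y + Y/Y = (6*25)/Y + 1 = 150/Y + 1 = 1 + 150/Y)
P(-4, -6) + 43*V = (150 - 6)/(-6) + 43*(-18) = -⅙*144 - 774 = -24 - 774 = -798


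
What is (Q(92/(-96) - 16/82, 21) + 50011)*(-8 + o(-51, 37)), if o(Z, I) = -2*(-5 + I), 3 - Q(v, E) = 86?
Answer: -3594816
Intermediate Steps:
Q(v, E) = -83 (Q(v, E) = 3 - 1*86 = 3 - 86 = -83)
o(Z, I) = 10 - 2*I
(Q(92/(-96) - 16/82, 21) + 50011)*(-8 + o(-51, 37)) = (-83 + 50011)*(-8 + (10 - 2*37)) = 49928*(-8 + (10 - 74)) = 49928*(-8 - 64) = 49928*(-72) = -3594816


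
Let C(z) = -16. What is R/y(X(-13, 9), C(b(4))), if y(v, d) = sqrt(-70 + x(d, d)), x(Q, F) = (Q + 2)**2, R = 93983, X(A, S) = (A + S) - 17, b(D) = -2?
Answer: 93983*sqrt(14)/42 ≈ 8372.7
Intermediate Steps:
X(A, S) = -17 + A + S
x(Q, F) = (2 + Q)**2
y(v, d) = sqrt(-70 + (2 + d)**2)
R/y(X(-13, 9), C(b(4))) = 93983/(sqrt(-70 + (2 - 16)**2)) = 93983/(sqrt(-70 + (-14)**2)) = 93983/(sqrt(-70 + 196)) = 93983/(sqrt(126)) = 93983/((3*sqrt(14))) = 93983*(sqrt(14)/42) = 93983*sqrt(14)/42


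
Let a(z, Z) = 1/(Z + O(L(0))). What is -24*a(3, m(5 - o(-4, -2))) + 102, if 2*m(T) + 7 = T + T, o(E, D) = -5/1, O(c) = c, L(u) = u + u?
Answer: 1278/13 ≈ 98.308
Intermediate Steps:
L(u) = 2*u
o(E, D) = -5 (o(E, D) = -5*1 = -5)
m(T) = -7/2 + T (m(T) = -7/2 + (T + T)/2 = -7/2 + (2*T)/2 = -7/2 + T)
a(z, Z) = 1/Z (a(z, Z) = 1/(Z + 2*0) = 1/(Z + 0) = 1/Z)
-24*a(3, m(5 - o(-4, -2))) + 102 = -24/(-7/2 + (5 - 1*(-5))) + 102 = -24/(-7/2 + (5 + 5)) + 102 = -24/(-7/2 + 10) + 102 = -24/13/2 + 102 = -24*2/13 + 102 = -48/13 + 102 = 1278/13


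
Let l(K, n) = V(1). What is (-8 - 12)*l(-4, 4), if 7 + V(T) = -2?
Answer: 180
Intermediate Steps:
V(T) = -9 (V(T) = -7 - 2 = -9)
l(K, n) = -9
(-8 - 12)*l(-4, 4) = (-8 - 12)*(-9) = -20*(-9) = 180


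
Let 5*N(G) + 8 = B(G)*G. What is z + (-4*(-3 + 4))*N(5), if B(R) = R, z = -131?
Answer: -723/5 ≈ -144.60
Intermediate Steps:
N(G) = -8/5 + G²/5 (N(G) = -8/5 + (G*G)/5 = -8/5 + G²/5)
z + (-4*(-3 + 4))*N(5) = -131 + (-4*(-3 + 4))*(-8/5 + (⅕)*5²) = -131 + (-4*1)*(-8/5 + (⅕)*25) = -131 - 4*(-8/5 + 5) = -131 - 4*17/5 = -131 - 68/5 = -723/5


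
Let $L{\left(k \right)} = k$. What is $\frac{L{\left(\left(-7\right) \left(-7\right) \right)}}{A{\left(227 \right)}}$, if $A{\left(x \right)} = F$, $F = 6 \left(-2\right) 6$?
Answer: $- \frac{49}{72} \approx -0.68056$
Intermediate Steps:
$F = -72$ ($F = \left(-12\right) 6 = -72$)
$A{\left(x \right)} = -72$
$\frac{L{\left(\left(-7\right) \left(-7\right) \right)}}{A{\left(227 \right)}} = \frac{\left(-7\right) \left(-7\right)}{-72} = 49 \left(- \frac{1}{72}\right) = - \frac{49}{72}$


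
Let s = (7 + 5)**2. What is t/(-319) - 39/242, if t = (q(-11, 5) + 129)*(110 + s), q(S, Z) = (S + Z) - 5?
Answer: -660515/7018 ≈ -94.117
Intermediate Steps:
q(S, Z) = -5 + S + Z
s = 144 (s = 12**2 = 144)
t = 29972 (t = ((-5 - 11 + 5) + 129)*(110 + 144) = (-11 + 129)*254 = 118*254 = 29972)
t/(-319) - 39/242 = 29972/(-319) - 39/242 = 29972*(-1/319) - 39*1/242 = -29972/319 - 39/242 = -660515/7018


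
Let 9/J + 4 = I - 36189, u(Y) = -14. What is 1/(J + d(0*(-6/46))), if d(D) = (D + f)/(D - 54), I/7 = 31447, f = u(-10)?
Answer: 1655424/429265 ≈ 3.8564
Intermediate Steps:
f = -14
I = 220129 (I = 7*31447 = 220129)
d(D) = (-14 + D)/(-54 + D) (d(D) = (D - 14)/(D - 54) = (-14 + D)/(-54 + D))
J = 3/61312 (J = 9/(-4 + (220129 - 36189)) = 9/(-4 + 183940) = 9/183936 = 9*(1/183936) = 3/61312 ≈ 4.8930e-5)
1/(J + d(0*(-6/46))) = 1/(3/61312 + (-14 + 0*(-6/46))/(-54 + 0*(-6/46))) = 1/(3/61312 + (-14 + 0*(-6*1/46))/(-54 + 0*(-6*1/46))) = 1/(3/61312 + (-14 + 0*(-3/23))/(-54 + 0*(-3/23))) = 1/(3/61312 + (-14 + 0)/(-54 + 0)) = 1/(3/61312 - 14/(-54)) = 1/(3/61312 - 1/54*(-14)) = 1/(3/61312 + 7/27) = 1/(429265/1655424) = 1655424/429265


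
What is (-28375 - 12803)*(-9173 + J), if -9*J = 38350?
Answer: 1659569482/3 ≈ 5.5319e+8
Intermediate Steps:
J = -38350/9 (J = -1/9*38350 = -38350/9 ≈ -4261.1)
(-28375 - 12803)*(-9173 + J) = (-28375 - 12803)*(-9173 - 38350/9) = -41178*(-120907/9) = 1659569482/3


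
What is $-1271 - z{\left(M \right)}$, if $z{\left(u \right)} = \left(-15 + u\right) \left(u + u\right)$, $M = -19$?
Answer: $-2563$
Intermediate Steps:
$z{\left(u \right)} = 2 u \left(-15 + u\right)$ ($z{\left(u \right)} = \left(-15 + u\right) 2 u = 2 u \left(-15 + u\right)$)
$-1271 - z{\left(M \right)} = -1271 - 2 \left(-19\right) \left(-15 - 19\right) = -1271 - 2 \left(-19\right) \left(-34\right) = -1271 - 1292 = -2563$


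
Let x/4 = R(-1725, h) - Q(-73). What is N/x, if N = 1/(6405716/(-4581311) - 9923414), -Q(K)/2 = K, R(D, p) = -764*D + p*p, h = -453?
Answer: -4581311/276949311510681262440 ≈ -1.6542e-14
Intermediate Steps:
R(D, p) = p² - 764*D (R(D, p) = -764*D + p² = p² - 764*D)
Q(K) = -2*K
x = 6091852 (x = 4*(((-453)² - 764*(-1725)) - (-2)*(-73)) = 4*((205209 + 1317900) - 1*146) = 4*(1523109 - 146) = 4*1522963 = 6091852)
N = -4581311/45462252121470 (N = 1/(6405716*(-1/4581311) - 9923414) = 1/(-6405716/4581311 - 9923414) = 1/(-45462252121470/4581311) = -4581311/45462252121470 ≈ -1.0077e-7)
N/x = -4581311/45462252121470/6091852 = -4581311/45462252121470*1/6091852 = -4581311/276949311510681262440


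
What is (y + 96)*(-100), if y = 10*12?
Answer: -21600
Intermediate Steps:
y = 120
(y + 96)*(-100) = (120 + 96)*(-100) = 216*(-100) = -21600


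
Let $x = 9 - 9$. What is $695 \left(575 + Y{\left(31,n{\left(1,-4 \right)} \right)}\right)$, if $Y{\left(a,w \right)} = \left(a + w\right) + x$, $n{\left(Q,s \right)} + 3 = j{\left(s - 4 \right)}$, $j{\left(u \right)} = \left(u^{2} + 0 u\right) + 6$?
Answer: $467735$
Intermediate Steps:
$x = 0$
$j{\left(u \right)} = 6 + u^{2}$ ($j{\left(u \right)} = \left(u^{2} + 0\right) + 6 = u^{2} + 6 = 6 + u^{2}$)
$n{\left(Q,s \right)} = 3 + \left(-4 + s\right)^{2}$ ($n{\left(Q,s \right)} = -3 + \left(6 + \left(s - 4\right)^{2}\right) = -3 + \left(6 + \left(-4 + s\right)^{2}\right) = 3 + \left(-4 + s\right)^{2}$)
$Y{\left(a,w \right)} = a + w$ ($Y{\left(a,w \right)} = \left(a + w\right) + 0 = a + w$)
$695 \left(575 + Y{\left(31,n{\left(1,-4 \right)} \right)}\right) = 695 \left(575 + \left(31 + \left(3 + \left(-4 - 4\right)^{2}\right)\right)\right) = 695 \left(575 + \left(31 + \left(3 + \left(-8\right)^{2}\right)\right)\right) = 695 \left(575 + \left(31 + \left(3 + 64\right)\right)\right) = 695 \left(575 + \left(31 + 67\right)\right) = 695 \left(575 + 98\right) = 695 \cdot 673 = 467735$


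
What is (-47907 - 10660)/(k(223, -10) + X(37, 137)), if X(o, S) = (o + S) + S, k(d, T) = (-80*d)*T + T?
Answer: -58567/178701 ≈ -0.32774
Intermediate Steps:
k(d, T) = T - 80*T*d (k(d, T) = -80*T*d + T = T - 80*T*d)
X(o, S) = o + 2*S (X(o, S) = (S + o) + S = o + 2*S)
(-47907 - 10660)/(k(223, -10) + X(37, 137)) = (-47907 - 10660)/(-10*(1 - 80*223) + (37 + 2*137)) = -58567/(-10*(1 - 17840) + (37 + 274)) = -58567/(-10*(-17839) + 311) = -58567/(178390 + 311) = -58567/178701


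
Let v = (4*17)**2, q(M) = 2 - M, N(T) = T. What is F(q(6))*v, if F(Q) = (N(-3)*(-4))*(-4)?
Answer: -221952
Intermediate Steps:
v = 4624 (v = 68**2 = 4624)
F(Q) = -48 (F(Q) = -3*(-4)*(-4) = 12*(-4) = -48)
F(q(6))*v = -48*4624 = -221952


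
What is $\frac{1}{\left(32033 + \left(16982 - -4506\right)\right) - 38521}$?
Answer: $\frac{1}{15000} \approx 6.6667 \cdot 10^{-5}$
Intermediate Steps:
$\frac{1}{\left(32033 + \left(16982 - -4506\right)\right) - 38521} = \frac{1}{\left(32033 + \left(16982 + 4506\right)\right) - 38521} = \frac{1}{\left(32033 + 21488\right) - 38521} = \frac{1}{53521 - 38521} = \frac{1}{15000}$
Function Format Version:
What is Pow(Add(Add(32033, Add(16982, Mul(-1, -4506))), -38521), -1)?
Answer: Rational(1, 15000) ≈ 6.6667e-5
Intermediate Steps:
Pow(Add(Add(32033, Add(16982, Mul(-1, -4506))), -38521), -1) = Pow(Add(Add(32033, Add(16982, 4506)), -38521), -1) = Pow(Add(Add(32033, 21488), -38521), -1) = Pow(Add(53521, -38521), -1) = Pow(15000, -1) = Rational(1, 15000)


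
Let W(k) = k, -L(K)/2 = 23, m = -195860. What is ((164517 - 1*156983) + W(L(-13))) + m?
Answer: -188372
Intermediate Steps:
L(K) = -46 (L(K) = -2*23 = -46)
((164517 - 1*156983) + W(L(-13))) + m = ((164517 - 1*156983) - 46) - 195860 = ((164517 - 156983) - 46) - 195860 = (7534 - 46) - 195860 = 7488 - 195860 = -188372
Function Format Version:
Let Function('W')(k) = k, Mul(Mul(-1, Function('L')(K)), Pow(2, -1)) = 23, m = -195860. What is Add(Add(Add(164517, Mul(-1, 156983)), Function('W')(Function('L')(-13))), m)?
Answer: -188372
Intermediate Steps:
Function('L')(K) = -46 (Function('L')(K) = Mul(-2, 23) = -46)
Add(Add(Add(164517, Mul(-1, 156983)), Function('W')(Function('L')(-13))), m) = Add(Add(Add(164517, Mul(-1, 156983)), -46), -195860) = Add(Add(Add(164517, -156983), -46), -195860) = Add(Add(7534, -46), -195860) = Add(7488, -195860) = -188372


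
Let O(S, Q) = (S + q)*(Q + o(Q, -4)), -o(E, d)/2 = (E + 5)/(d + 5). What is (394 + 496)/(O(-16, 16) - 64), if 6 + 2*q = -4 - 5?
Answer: 890/547 ≈ 1.6271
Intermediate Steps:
q = -15/2 (q = -3 + (-4 - 5)/2 = -3 + (½)*(-9) = -3 - 9/2 = -15/2 ≈ -7.5000)
o(E, d) = -2*(5 + E)/(5 + d) (o(E, d) = -2*(E + 5)/(d + 5) = -2*(5 + E)/(5 + d))
O(S, Q) = (-10 - Q)*(-15/2 + S) (O(S, Q) = (S - 15/2)*(Q + 2*(-5 - Q)/(5 - 4)) = (-15/2 + S)*(Q + 2*(-5 - Q)/1) = (-15/2 + S)*(Q + 2*1*(-5 - Q)) = (-15/2 + S)*(Q + (-10 - 2*Q)) = (-15/2 + S)*(-10 - Q) = (-10 - Q)*(-15/2 + S))
(394 + 496)/(O(-16, 16) - 64) = (394 + 496)/((75 - 10*(-16) + (15/2)*16 - 1*16*(-16)) - 64) = 890/((75 + 160 + 120 + 256) - 64) = 890/(611 - 64) = 890/547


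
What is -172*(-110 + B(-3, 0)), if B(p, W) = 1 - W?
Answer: 18748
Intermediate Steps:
-172*(-110 + B(-3, 0)) = -172*(-110 + (1 - 1*0)) = -172*(-110 + (1 + 0)) = -172*(-110 + 1) = -172*(-109) = 18748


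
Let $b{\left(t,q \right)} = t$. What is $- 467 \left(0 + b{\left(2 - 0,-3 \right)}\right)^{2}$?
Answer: $-1868$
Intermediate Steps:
$- 467 \left(0 + b{\left(2 - 0,-3 \right)}\right)^{2} = - 467 \left(0 + \left(2 - 0\right)\right)^{2} = - 467 \left(0 + \left(2 + 0\right)\right)^{2} = - 467 \left(0 + 2\right)^{2} = - 467 \cdot 2^{2} = \left(-467\right) 4 = -1868$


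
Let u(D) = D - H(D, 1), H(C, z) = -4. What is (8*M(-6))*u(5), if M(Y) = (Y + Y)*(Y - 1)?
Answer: 6048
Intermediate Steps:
M(Y) = 2*Y*(-1 + Y) (M(Y) = (2*Y)*(-1 + Y) = 2*Y*(-1 + Y))
u(D) = 4 + D (u(D) = D - 1*(-4) = D + 4 = 4 + D)
(8*M(-6))*u(5) = (8*(2*(-6)*(-1 - 6)))*(4 + 5) = (8*(2*(-6)*(-7)))*9 = (8*84)*9 = 672*9 = 6048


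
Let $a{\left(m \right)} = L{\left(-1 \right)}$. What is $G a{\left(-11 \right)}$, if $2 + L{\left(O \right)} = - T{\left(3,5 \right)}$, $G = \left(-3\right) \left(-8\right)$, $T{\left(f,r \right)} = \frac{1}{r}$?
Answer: $- \frac{264}{5} \approx -52.8$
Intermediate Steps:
$G = 24$
$L{\left(O \right)} = - \frac{11}{5}$ ($L{\left(O \right)} = -2 - \frac{1}{5} = - \frac{11}{5}$)
$a{\left(m \right)} = - \frac{11}{5}$
$G a{\left(-11 \right)} = 24 \left(- \frac{11}{5}\right) = - \frac{264}{5}$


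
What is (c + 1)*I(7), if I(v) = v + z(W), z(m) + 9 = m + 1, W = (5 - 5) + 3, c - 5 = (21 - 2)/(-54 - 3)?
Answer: 34/3 ≈ 11.333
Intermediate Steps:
c = 14/3 (c = 5 + (21 - 2)/(-54 - 3) = 5 + 19/(-57) = 5 + 19*(-1/57) = 5 - ⅓ = 14/3 ≈ 4.6667)
W = 3 (W = 0 + 3 = 3)
z(m) = -8 + m (z(m) = -9 + (m + 1) = -9 + (1 + m) = -8 + m)
I(v) = -5 + v (I(v) = v + (-8 + 3) = v - 5 = -5 + v)
(c + 1)*I(7) = (14/3 + 1)*(-5 + 7) = (17/3)*2 = 34/3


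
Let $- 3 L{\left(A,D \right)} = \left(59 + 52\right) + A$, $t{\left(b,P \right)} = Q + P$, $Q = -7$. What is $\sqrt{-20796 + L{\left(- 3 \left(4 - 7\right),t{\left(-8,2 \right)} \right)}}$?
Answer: $2 i \sqrt{5209} \approx 144.35 i$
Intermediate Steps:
$t{\left(b,P \right)} = -7 + P$
$L{\left(A,D \right)} = -37 - \frac{A}{3}$ ($L{\left(A,D \right)} = - \frac{\left(59 + 52\right) + A}{3} = - \frac{111 + A}{3} = -37 - \frac{A}{3}$)
$\sqrt{-20796 + L{\left(- 3 \left(4 - 7\right),t{\left(-8,2 \right)} \right)}} = \sqrt{-20796 - \left(37 + \frac{\left(-3\right) \left(4 - 7\right)}{3}\right)} = \sqrt{-20796 - \left(37 + \frac{\left(-3\right) \left(-3\right)}{3}\right)} = \sqrt{-20796 - 40} = \sqrt{-20836} = 2 i \sqrt{5209}$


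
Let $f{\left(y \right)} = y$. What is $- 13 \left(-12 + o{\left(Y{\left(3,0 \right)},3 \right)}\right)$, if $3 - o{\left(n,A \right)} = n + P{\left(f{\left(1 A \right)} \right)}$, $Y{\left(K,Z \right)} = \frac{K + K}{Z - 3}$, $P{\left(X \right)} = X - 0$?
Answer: $130$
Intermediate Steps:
$P{\left(X \right)} = X$ ($P{\left(X \right)} = X + 0 = X$)
$Y{\left(K,Z \right)} = \frac{2 K}{-3 + Z}$
$o{\left(n,A \right)} = 3 - A - n$ ($o{\left(n,A \right)} = 3 - \left(n + 1 A\right) = 3 - \left(n + A\right) = 3 - \left(A + n\right) = 3 - A - n$)
$- 13 \left(-12 + o{\left(Y{\left(3,0 \right)},3 \right)}\right) = - 13 \left(-12 - 2 \cdot 3 \frac{1}{-3 + 0}\right) = - 13 \left(-12 - 2 \cdot 3 \frac{1}{-3}\right) = - 13 \left(-12 - 2 \cdot 3 \left(- \frac{1}{3}\right)\right) = - 13 \left(-12 - -2\right) = - 13 \left(-12 + \left(3 - 3 + 2\right)\right) = - 13 \left(-12 + 2\right) = \left(-13\right) \left(-10\right) = 130$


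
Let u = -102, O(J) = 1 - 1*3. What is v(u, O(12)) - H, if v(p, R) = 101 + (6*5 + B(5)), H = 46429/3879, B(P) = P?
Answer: 481115/3879 ≈ 124.03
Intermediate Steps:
O(J) = -2 (O(J) = 1 - 3 = -2)
H = 46429/3879 (H = 46429*(1/3879) = 46429/3879 ≈ 11.969)
v(p, R) = 136 (v(p, R) = 101 + (6*5 + 5) = 101 + (30 + 5) = 101 + 35 = 136)
v(u, O(12)) - H = 136 - 1*46429/3879 = 136 - 46429/3879 = 481115/3879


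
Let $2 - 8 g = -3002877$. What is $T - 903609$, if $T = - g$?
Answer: $- \frac{10231751}{8} \approx -1.279 \cdot 10^{6}$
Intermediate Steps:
$g = \frac{3002879}{8}$ ($g = \frac{1}{4} - - \frac{3002877}{8} = \frac{1}{4} + \frac{3002877}{8} = \frac{3002879}{8} \approx 3.7536 \cdot 10^{5}$)
$T = - \frac{3002879}{8}$ ($T = \left(-1\right) \frac{3002879}{8} = - \frac{3002879}{8} \approx -3.7536 \cdot 10^{5}$)
$T - 903609 = - \frac{3002879}{8} - 903609 = - \frac{10231751}{8}$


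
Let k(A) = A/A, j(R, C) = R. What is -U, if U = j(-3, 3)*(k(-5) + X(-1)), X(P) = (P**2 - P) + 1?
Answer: 12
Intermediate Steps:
X(P) = 1 + P**2 - P
k(A) = 1
U = -12 (U = -3*(1 + (1 + (-1)**2 - 1*(-1))) = -3*(1 + (1 + 1 + 1)) = -3*(1 + 3) = -3*4 = -12)
-U = -1*(-12) = 12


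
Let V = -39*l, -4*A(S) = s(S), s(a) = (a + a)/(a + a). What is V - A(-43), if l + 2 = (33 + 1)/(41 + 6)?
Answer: 9407/188 ≈ 50.037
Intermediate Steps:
s(a) = 1 (s(a) = (2*a)/((2*a)) = (2*a)*(1/(2*a)) = 1)
A(S) = -¼ (A(S) = -¼*1 = -¼)
l = -60/47 (l = -2 + (33 + 1)/(41 + 6) = -2 + 34/47 = -60/47 ≈ -1.2766)
V = 2340/47 (V = -39*(-60/47) = 2340/47 ≈ 49.787)
V - A(-43) = 2340/47 - 1*(-¼) = 2340/47 + ¼ = 9407/188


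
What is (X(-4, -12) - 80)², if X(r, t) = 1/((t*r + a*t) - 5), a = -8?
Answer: 123632161/19321 ≈ 6398.9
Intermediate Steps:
X(r, t) = 1/(-5 - 8*t + r*t) (X(r, t) = 1/((t*r - 8*t) - 5) = 1/((r*t - 8*t) - 5) = 1/((-8*t + r*t) - 5) = 1/(-5 - 8*t + r*t))
(X(-4, -12) - 80)² = (1/(-5 - 8*(-12) - 4*(-12)) - 80)² = (1/(-5 + 96 + 48) - 80)² = (1/139 - 80)² = (-11119/139)² = 123632161/19321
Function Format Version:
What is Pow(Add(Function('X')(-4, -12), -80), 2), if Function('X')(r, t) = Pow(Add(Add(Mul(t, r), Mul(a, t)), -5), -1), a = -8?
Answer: Rational(123632161, 19321) ≈ 6398.9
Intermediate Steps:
Function('X')(r, t) = Pow(Add(-5, Mul(-8, t), Mul(r, t)), -1) (Function('X')(r, t) = Pow(Add(Add(Mul(t, r), Mul(-8, t)), -5), -1) = Pow(Add(Add(Mul(r, t), Mul(-8, t)), -5), -1) = Pow(Add(Add(Mul(-8, t), Mul(r, t)), -5), -1) = Pow(Add(-5, Mul(-8, t), Mul(r, t)), -1))
Pow(Add(Function('X')(-4, -12), -80), 2) = Pow(Add(Pow(Add(-5, Mul(-8, -12), Mul(-4, -12)), -1), -80), 2) = Pow(Add(Pow(Add(-5, 96, 48), -1), -80), 2) = Pow(Add(Pow(139, -1), -80), 2) = Pow(Add(Rational(1, 139), -80), 2) = Pow(Rational(-11119, 139), 2) = Rational(123632161, 19321)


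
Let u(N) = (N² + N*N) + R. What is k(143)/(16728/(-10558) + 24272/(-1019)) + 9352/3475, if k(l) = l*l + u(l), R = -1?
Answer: -572733568152671/237437721950 ≈ -2412.1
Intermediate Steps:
u(N) = -1 + 2*N² (u(N) = (N² + N*N) - 1 = (N² + N²) - 1 = 2*N² - 1 = -1 + 2*N²)
k(l) = -1 + 3*l² (k(l) = l*l + (-1 + 2*l²) = l² + (-1 + 2*l²) = -1 + 3*l²)
k(143)/(16728/(-10558) + 24272/(-1019)) + 9352/3475 = (-1 + 3*143²)/(16728/(-10558) + 24272/(-1019)) + 9352/3475 = (-1 + 3*20449)/(16728*(-1/10558) + 24272*(-1/1019)) + 9352*(1/3475) = (-1 + 61347)/(-8364/5279 - 24272/1019) + 9352/3475 = 61346/(-136654804/5379301) + 9352/3475 = 61346*(-5379301/136654804) + 9352/3475 = -164999299573/68327402 + 9352/3475 = -572733568152671/237437721950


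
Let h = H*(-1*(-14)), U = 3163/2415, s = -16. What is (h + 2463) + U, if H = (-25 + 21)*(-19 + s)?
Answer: 10684708/2415 ≈ 4424.3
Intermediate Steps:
H = 140 (H = (-25 + 21)*(-19 - 16) = -4*(-35) = 140)
U = 3163/2415 (U = 3163*(1/2415) = 3163/2415 ≈ 1.3097)
h = 1960 (h = 140*(-1*(-14)) = 140*14 = 1960)
(h + 2463) + U = (1960 + 2463) + 3163/2415 = 4423 + 3163/2415 = 10684708/2415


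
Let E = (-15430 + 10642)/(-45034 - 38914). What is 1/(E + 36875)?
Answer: 20987/773896822 ≈ 2.7119e-5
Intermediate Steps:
E = 1197/20987 (E = -4788/(-83948) = -4788*(-1/83948) = 1197/20987 ≈ 0.057035)
1/(E + 36875) = 1/(1197/20987 + 36875) = 1/(773896822/20987) = 20987/773896822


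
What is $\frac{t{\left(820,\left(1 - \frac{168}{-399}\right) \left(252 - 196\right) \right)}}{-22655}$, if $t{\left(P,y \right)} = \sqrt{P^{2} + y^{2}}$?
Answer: $- \frac{4 \sqrt{15313909}}{430445} \approx -0.036365$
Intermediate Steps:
$\frac{t{\left(820,\left(1 - \frac{168}{-399}\right) \left(252 - 196\right) \right)}}{-22655} = \frac{\sqrt{820^{2} + \left(\left(1 - \frac{168}{-399}\right) \left(252 - 196\right)\right)^{2}}}{-22655} = \sqrt{672400 + \left(\left(1 - - \frac{8}{19}\right) 56\right)^{2}} \left(- \frac{1}{22655}\right) = \sqrt{672400 + \left(\left(1 + \frac{8}{19}\right) 56\right)^{2}} \left(- \frac{1}{22655}\right) = \sqrt{672400 + \left(\frac{27}{19} \cdot 56\right)^{2}} \left(- \frac{1}{22655}\right) = \sqrt{672400 + \left(\frac{1512}{19}\right)^{2}} \left(- \frac{1}{22655}\right) = \sqrt{672400 + \frac{2286144}{361}} \left(- \frac{1}{22655}\right) = \sqrt{\frac{245022544}{361}} \left(- \frac{1}{22655}\right) = \frac{4 \sqrt{15313909}}{19} \left(- \frac{1}{22655}\right) = - \frac{4 \sqrt{15313909}}{430445}$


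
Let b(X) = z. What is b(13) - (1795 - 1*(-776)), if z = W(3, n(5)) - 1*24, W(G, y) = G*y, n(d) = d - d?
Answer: -2595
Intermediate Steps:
n(d) = 0
z = -24 (z = 3*0 - 1*24 = 0 - 24 = -24)
b(X) = -24
b(13) - (1795 - 1*(-776)) = -24 - (1795 - 1*(-776)) = -24 - (1795 + 776) = -24 - 1*2571 = -24 - 2571 = -2595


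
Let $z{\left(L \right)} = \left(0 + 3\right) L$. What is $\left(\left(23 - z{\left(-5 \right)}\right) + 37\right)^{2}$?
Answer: $5625$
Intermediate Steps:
$z{\left(L \right)} = 3 L$
$\left(\left(23 - z{\left(-5 \right)}\right) + 37\right)^{2} = \left(\left(23 - 3 \left(-5\right)\right) + 37\right)^{2} = \left(\left(23 - -15\right) + 37\right)^{2} = \left(\left(23 + 15\right) + 37\right)^{2} = \left(38 + 37\right)^{2} = 75^{2} = 5625$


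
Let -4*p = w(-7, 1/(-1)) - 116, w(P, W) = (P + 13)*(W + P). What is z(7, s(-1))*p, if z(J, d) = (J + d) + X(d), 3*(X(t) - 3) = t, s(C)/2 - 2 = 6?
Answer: 3854/3 ≈ 1284.7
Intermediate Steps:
s(C) = 16 (s(C) = 4 + 2*6 = 4 + 12 = 16)
X(t) = 3 + t/3
z(J, d) = 3 + J + 4*d/3 (z(J, d) = (J + d) + (3 + d/3) = 3 + J + 4*d/3)
w(P, W) = (13 + P)*(P + W)
p = 41 (p = -(((-7)**2 + 13*(-7) + 13/(-1) - 7/(-1)) - 116)/4 = -((49 - 91 + 13*(-1) - 7*(-1)) - 116)/4 = -((49 - 91 - 13 + 7) - 116)/4 = -(-48 - 116)/4 = -1/4*(-164) = 41)
z(7, s(-1))*p = (3 + 7 + (4/3)*16)*41 = (3 + 7 + 64/3)*41 = (94/3)*41 = 3854/3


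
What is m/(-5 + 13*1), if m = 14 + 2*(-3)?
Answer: 1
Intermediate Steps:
m = 8 (m = 14 - 6 = 8)
m/(-5 + 13*1) = 8/(-5 + 13*1) = 8/(-5 + 13) = 8/8 = 8*(⅛) = 1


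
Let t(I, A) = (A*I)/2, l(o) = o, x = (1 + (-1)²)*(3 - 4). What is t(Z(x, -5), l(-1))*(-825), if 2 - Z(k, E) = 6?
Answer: -1650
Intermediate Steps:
x = -2 (x = (1 + 1)*(-1) = 2*(-1) = -2)
Z(k, E) = -4 (Z(k, E) = 2 - 1*6 = 2 - 6 = -4)
t(I, A) = A*I/2 (t(I, A) = (A*I)*(½) = A*I/2)
t(Z(x, -5), l(-1))*(-825) = ((½)*(-1)*(-4))*(-825) = 2*(-825) = -1650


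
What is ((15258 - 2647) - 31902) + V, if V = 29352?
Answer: 10061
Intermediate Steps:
((15258 - 2647) - 31902) + V = ((15258 - 2647) - 31902) + 29352 = (12611 - 31902) + 29352 = -19291 + 29352 = 10061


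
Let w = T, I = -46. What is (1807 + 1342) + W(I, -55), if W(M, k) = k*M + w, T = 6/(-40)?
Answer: 113577/20 ≈ 5678.9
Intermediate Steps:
T = -3/20 (T = 6*(-1/40) = -3/20 ≈ -0.15000)
w = -3/20 ≈ -0.15000
W(M, k) = -3/20 + M*k (W(M, k) = k*M - 3/20 = M*k - 3/20 = -3/20 + M*k)
(1807 + 1342) + W(I, -55) = (1807 + 1342) + (-3/20 - 46*(-55)) = 3149 + (-3/20 + 2530) = 3149 + 50597/20 = 113577/20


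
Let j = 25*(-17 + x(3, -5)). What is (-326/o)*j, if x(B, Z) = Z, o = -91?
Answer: -179300/91 ≈ -1970.3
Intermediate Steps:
j = -550 (j = 25*(-17 - 5) = 25*(-22) = -550)
(-326/o)*j = -326/(-91)*(-550) = -326*(-1/91)*(-550) = (326/91)*(-550) = -179300/91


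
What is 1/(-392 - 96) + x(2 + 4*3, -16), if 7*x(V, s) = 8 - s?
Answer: 11705/3416 ≈ 3.4265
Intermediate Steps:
x(V, s) = 8/7 - s/7 (x(V, s) = (8 - s)/7 = 8/7 - s/7)
1/(-392 - 96) + x(2 + 4*3, -16) = 1/(-392 - 96) + (8/7 - ⅐*(-16)) = 1/(-488) + (8/7 + 16/7) = -1/488 + 24/7 = 11705/3416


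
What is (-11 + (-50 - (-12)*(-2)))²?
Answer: 7225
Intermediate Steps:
(-11 + (-50 - (-12)*(-2)))² = (-11 + (-50 - 1*24))² = (-11 + (-50 - 24))² = (-11 - 74)² = (-85)² = 7225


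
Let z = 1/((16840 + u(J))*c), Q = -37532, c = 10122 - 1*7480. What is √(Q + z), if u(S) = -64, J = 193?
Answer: I*√512013812518444399/3693516 ≈ 193.73*I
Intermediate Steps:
c = 2642 (c = 10122 - 7480 = 2642)
z = 1/44322192 (z = 1/((16840 - 64)*2642) = (1/2642)/16776 = (1/16776)*(1/2642) = 1/44322192 ≈ 2.2562e-8)
√(Q + z) = √(-37532 + 1/44322192) = √(-1663500510143/44322192) = I*√512013812518444399/3693516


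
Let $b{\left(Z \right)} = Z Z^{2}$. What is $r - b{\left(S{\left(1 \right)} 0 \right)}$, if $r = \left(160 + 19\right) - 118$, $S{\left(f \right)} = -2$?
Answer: $61$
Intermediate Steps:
$b{\left(Z \right)} = Z^{3}$
$r = 61$ ($r = 179 - 118 = 61$)
$r - b{\left(S{\left(1 \right)} 0 \right)} = 61 - \left(\left(-2\right) 0\right)^{3} = 61 - 0^{3} = 61 - 0 = 61 + 0 = 61$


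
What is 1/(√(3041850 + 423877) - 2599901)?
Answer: -2599901/6759481744074 - √3465727/6759481744074 ≈ -3.8491e-7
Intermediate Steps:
1/(√(3041850 + 423877) - 2599901) = 1/(√3465727 - 2599901) = 1/(-2599901 + √3465727)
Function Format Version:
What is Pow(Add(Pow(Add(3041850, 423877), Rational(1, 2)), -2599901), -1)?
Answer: Add(Rational(-2599901, 6759481744074), Mul(Rational(-1, 6759481744074), Pow(3465727, Rational(1, 2)))) ≈ -3.8491e-7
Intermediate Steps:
Pow(Add(Pow(Add(3041850, 423877), Rational(1, 2)), -2599901), -1) = Pow(Add(Pow(3465727, Rational(1, 2)), -2599901), -1) = Pow(Add(-2599901, Pow(3465727, Rational(1, 2))), -1)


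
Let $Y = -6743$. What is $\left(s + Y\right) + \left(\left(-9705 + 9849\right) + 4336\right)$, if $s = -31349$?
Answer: $-33612$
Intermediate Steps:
$\left(s + Y\right) + \left(\left(-9705 + 9849\right) + 4336\right) = \left(-31349 - 6743\right) + \left(\left(-9705 + 9849\right) + 4336\right) = -38092 + \left(144 + 4336\right) = -38092 + 4480 = -33612$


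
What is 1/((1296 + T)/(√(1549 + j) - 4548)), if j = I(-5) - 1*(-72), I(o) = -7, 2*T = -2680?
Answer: 1137/11 - √1614/44 ≈ 102.45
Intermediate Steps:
T = -1340 (T = (½)*(-2680) = -1340)
j = 65 (j = -7 - 1*(-72) = -7 + 72 = 65)
1/((1296 + T)/(√(1549 + j) - 4548)) = 1/((1296 - 1340)/(√(1549 + 65) - 4548)) = 1/(-44/(√1614 - 4548)) = 1/(-44/(-4548 + √1614)) = 1137/11 - √1614/44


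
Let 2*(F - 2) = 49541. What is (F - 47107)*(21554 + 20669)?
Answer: -1886059187/2 ≈ -9.4303e+8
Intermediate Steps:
F = 49545/2 (F = 2 + (½)*49541 = 2 + 49541/2 = 49545/2 ≈ 24773.)
(F - 47107)*(21554 + 20669) = (49545/2 - 47107)*(21554 + 20669) = -44669/2*42223 = -1886059187/2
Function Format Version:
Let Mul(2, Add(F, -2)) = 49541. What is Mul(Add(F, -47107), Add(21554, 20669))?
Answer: Rational(-1886059187, 2) ≈ -9.4303e+8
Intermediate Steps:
F = Rational(49545, 2) (F = Add(2, Mul(Rational(1, 2), 49541)) = Add(2, Rational(49541, 2)) = Rational(49545, 2) ≈ 24773.)
Mul(Add(F, -47107), Add(21554, 20669)) = Mul(Add(Rational(49545, 2), -47107), Add(21554, 20669)) = Mul(Rational(-44669, 2), 42223) = Rational(-1886059187, 2)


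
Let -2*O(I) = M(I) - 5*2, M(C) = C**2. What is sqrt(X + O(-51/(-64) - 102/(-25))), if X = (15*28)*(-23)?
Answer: I*sqrt(98988973618)/3200 ≈ 98.32*I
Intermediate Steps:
O(I) = 5 - I**2/2 (O(I) = -(I**2 - 5*2)/2 = -(I**2 - 10)/2 = -(-10 + I**2)/2 = 5 - I**2/2)
X = -9660 (X = 420*(-23) = -9660)
sqrt(X + O(-51/(-64) - 102/(-25))) = sqrt(-9660 + (5 - (-51/(-64) - 102/(-25))**2/2)) = sqrt(-9660 + (5 - (-51*(-1/64) - 102*(-1/25))**2/2)) = sqrt(-9660 + (5 - (51/64 + 102/25)**2/2)) = sqrt(-9660 + (5 - (7803/1600)**2/2)) = sqrt(-9660 + (5 - 1/2*60886809/2560000)) = sqrt(-9660 + (5 - 60886809/5120000)) = sqrt(-9660 - 35286809/5120000) = sqrt(-49494486809/5120000) = I*sqrt(98988973618)/3200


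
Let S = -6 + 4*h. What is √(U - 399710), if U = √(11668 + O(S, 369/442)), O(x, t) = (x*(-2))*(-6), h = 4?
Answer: √(-399710 + 2*√2947) ≈ 632.14*I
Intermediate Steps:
S = 10 (S = -6 + 4*4 = -6 + 16 = 10)
O(x, t) = 12*x (O(x, t) = -2*x*(-6) = 12*x)
U = 2*√2947 (U = √(11668 + 12*10) = √(11668 + 120) = √11788 = 2*√2947 ≈ 108.57)
√(U - 399710) = √(2*√2947 - 399710) = √(-399710 + 2*√2947)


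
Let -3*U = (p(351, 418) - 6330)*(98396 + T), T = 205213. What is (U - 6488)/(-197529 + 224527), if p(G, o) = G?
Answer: 605086249/26998 ≈ 22412.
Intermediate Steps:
U = 605092737 (U = -(351 - 6330)*(98396 + 205213)/3 = -(-1993)*303609 = -⅓*(-1815278211) = 605092737)
(U - 6488)/(-197529 + 224527) = (605092737 - 6488)/(-197529 + 224527) = 605086249/26998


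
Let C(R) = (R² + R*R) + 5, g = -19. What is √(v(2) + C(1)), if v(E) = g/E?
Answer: I*√10/2 ≈ 1.5811*I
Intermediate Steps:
v(E) = -19/E
C(R) = 5 + 2*R² (C(R) = (R² + R²) + 5 = 2*R² + 5 = 5 + 2*R²)
√(v(2) + C(1)) = √(-19/2 + (5 + 2*1²)) = √(-19*½ + (5 + 2*1)) = √(-19/2 + (5 + 2)) = √(-19/2 + 7) = √(-5/2) = I*√10/2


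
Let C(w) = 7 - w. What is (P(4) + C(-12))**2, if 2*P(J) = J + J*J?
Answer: 841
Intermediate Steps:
P(J) = J/2 + J**2/2 (P(J) = (J + J*J)/2 = (J + J**2)/2 = J/2 + J**2/2)
(P(4) + C(-12))**2 = ((1/2)*4*(1 + 4) + (7 - 1*(-12)))**2 = ((1/2)*4*5 + (7 + 12))**2 = (10 + 19)**2 = 29**2 = 841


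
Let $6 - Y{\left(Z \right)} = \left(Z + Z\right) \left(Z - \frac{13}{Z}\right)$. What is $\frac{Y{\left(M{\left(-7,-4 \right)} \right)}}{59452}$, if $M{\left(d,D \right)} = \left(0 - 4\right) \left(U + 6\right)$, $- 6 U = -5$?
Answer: $- \frac{3290}{133767} \approx -0.024595$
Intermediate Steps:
$U = \frac{5}{6}$ ($U = \left(- \frac{1}{6}\right) \left(-5\right) = \frac{5}{6} \approx 0.83333$)
$M{\left(d,D \right)} = - \frac{82}{3}$ ($M{\left(d,D \right)} = \left(0 - 4\right) \left(\frac{5}{6} + 6\right) = \left(-4\right) \frac{41}{6} = - \frac{82}{3}$)
$Y{\left(Z \right)} = 6 - 2 Z \left(Z - \frac{13}{Z}\right)$ ($Y{\left(Z \right)} = 6 - \left(Z + Z\right) \left(Z - \frac{13}{Z}\right) = 6 - 2 Z \left(Z - \frac{13}{Z}\right)$)
$\frac{Y{\left(M{\left(-7,-4 \right)} \right)}}{59452} = \frac{32 - 2 \left(- \frac{82}{3}\right)^{2}}{59452} = \left(32 - \frac{13448}{9}\right) \frac{1}{59452} = \left(- \frac{13160}{9}\right) \frac{1}{59452} = - \frac{3290}{133767}$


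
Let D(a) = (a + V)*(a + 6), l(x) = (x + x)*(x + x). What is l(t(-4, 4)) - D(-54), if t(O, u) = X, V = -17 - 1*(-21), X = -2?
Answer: -2384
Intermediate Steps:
V = 4 (V = -17 + 21 = 4)
t(O, u) = -2
l(x) = 4*x² (l(x) = (2*x)*(2*x) = 4*x²)
D(a) = (4 + a)*(6 + a) (D(a) = (a + 4)*(a + 6) = (4 + a)*(6 + a))
l(t(-4, 4)) - D(-54) = 4*(-2)² - (24 + (-54)² + 10*(-54)) = 4*4 - (24 + 2916 - 540) = 16 - 1*2400 = 16 - 2400 = -2384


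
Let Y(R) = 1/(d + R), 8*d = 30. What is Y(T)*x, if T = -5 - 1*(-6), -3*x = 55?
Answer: -220/57 ≈ -3.8596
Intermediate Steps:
x = -55/3 (x = -⅓*55 = -55/3 ≈ -18.333)
d = 15/4 (d = (⅛)*30 = 15/4 ≈ 3.7500)
T = 1 (T = -5 + 6 = 1)
Y(R) = 1/(15/4 + R)
Y(T)*x = (4/(15 + 4*1))*(-55/3) = (4/(15 + 4))*(-55/3) = (4/19)*(-55/3) = -220/57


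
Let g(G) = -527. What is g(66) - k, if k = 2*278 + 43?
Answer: -1126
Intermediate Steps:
k = 599 (k = 556 + 43 = 599)
g(66) - k = -527 - 1*599 = -527 - 599 = -1126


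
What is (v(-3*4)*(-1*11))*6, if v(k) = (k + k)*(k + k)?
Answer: -38016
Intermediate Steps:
v(k) = 4*k² (v(k) = (2*k)*(2*k) = 4*k²)
(v(-3*4)*(-1*11))*6 = ((4*(-3*4)²)*(-1*11))*6 = ((4*(-12)²)*(-11))*6 = ((4*144)*(-11))*6 = (576*(-11))*6 = -6336*6 = -38016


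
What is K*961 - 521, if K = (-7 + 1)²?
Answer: 34075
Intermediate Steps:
K = 36 (K = (-6)² = 36)
K*961 - 521 = 36*961 - 521 = 34596 - 521 = 34075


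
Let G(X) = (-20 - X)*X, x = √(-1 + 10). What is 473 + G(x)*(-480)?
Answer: 33593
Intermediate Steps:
x = 3 (x = √9 = 3)
G(X) = X*(-20 - X)
473 + G(x)*(-480) = 473 - 1*3*(20 + 3)*(-480) = 473 - 1*3*23*(-480) = 473 - 69*(-480) = 473 + 33120 = 33593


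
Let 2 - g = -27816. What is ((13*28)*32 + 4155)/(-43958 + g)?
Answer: -15803/16140 ≈ -0.97912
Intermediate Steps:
g = 27818 (g = 2 - 1*(-27816) = 2 + 27816 = 27818)
((13*28)*32 + 4155)/(-43958 + g) = ((13*28)*32 + 4155)/(-43958 + 27818) = (364*32 + 4155)/(-16140) = (11648 + 4155)*(-1/16140) = 15803*(-1/16140) = -15803/16140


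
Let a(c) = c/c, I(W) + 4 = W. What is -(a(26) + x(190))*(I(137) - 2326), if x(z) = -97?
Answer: -210528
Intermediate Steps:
I(W) = -4 + W
a(c) = 1
-(a(26) + x(190))*(I(137) - 2326) = -(1 - 97)*((-4 + 137) - 2326) = -(-96)*(133 - 2326) = -(-96)*(-2193) = -1*210528 = -210528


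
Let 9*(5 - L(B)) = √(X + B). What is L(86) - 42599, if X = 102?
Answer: -42594 - 2*√47/9 ≈ -42596.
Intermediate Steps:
L(B) = 5 - √(102 + B)/9
L(86) - 42599 = (5 - √(102 + 86)/9) - 42599 = (5 - 2*√47/9) - 42599 = -42594 - 2*√47/9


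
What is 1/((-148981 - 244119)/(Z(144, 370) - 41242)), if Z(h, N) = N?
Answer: 10218/98275 ≈ 0.10397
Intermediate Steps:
1/((-148981 - 244119)/(Z(144, 370) - 41242)) = 1/((-148981 - 244119)/(370 - 41242)) = 1/(-393100/(-40872)) = 1/(-393100*(-1/40872)) = 1/(98275/10218) = 10218/98275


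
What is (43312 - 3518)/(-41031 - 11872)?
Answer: -39794/52903 ≈ -0.75221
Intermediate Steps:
(43312 - 3518)/(-41031 - 11872) = 39794/(-52903) = 39794*(-1/52903) = -39794/52903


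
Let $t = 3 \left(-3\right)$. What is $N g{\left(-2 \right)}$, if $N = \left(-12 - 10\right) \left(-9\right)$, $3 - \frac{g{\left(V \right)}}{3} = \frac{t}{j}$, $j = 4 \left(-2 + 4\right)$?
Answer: $\frac{9801}{4} \approx 2450.3$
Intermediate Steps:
$t = -9$
$j = 8$ ($j = 4 \cdot 2 = 8$)
$g{\left(V \right)} = \frac{99}{8}$ ($g{\left(V \right)} = 9 - 3 \left(- \frac{9}{8}\right) = 9 - 3 \left(\left(-9\right) \frac{1}{8}\right) = 9 - - \frac{27}{8} = 9 + \frac{27}{8} = \frac{99}{8}$)
$N = 198$ ($N = \left(-22\right) \left(-9\right) = 198$)
$N g{\left(-2 \right)} = 198 \cdot \frac{99}{8} = \frac{9801}{4}$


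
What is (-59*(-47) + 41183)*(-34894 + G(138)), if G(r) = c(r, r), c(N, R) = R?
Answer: -1527734736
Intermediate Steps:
G(r) = r
(-59*(-47) + 41183)*(-34894 + G(138)) = (-59*(-47) + 41183)*(-34894 + 138) = (2773 + 41183)*(-34756) = 43956*(-34756) = -1527734736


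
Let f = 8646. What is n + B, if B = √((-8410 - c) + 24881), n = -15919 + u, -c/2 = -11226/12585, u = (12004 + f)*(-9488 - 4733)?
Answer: -293679569 + √289825674395/4195 ≈ -2.9368e+8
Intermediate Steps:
u = -293663650 (u = (12004 + 8646)*(-9488 - 4733) = 20650*(-14221) = -293663650)
c = 7484/4195 (c = -(-22452)/12585 = -2*(-3742/4195) = 7484/4195 ≈ 1.7840)
n = -293679569 (n = -15919 - 293663650 = -293679569)
B = √289825674395/4195 (B = √((-8410 - 1*7484/4195) + 24881) = √((-8410 - 7484/4195) + 24881) = √(-35287434/4195 + 24881) = √(69088361/4195) = √289825674395/4195 ≈ 128.33)
n + B = -293679569 + √289825674395/4195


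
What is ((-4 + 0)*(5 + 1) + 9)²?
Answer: 225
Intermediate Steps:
((-4 + 0)*(5 + 1) + 9)² = (-4*6 + 9)² = (-24 + 9)² = (-15)² = 225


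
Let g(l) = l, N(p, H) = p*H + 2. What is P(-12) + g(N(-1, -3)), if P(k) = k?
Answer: -7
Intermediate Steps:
N(p, H) = 2 + H*p (N(p, H) = H*p + 2 = 2 + H*p)
P(-12) + g(N(-1, -3)) = -12 + (2 - 3*(-1)) = -12 + (2 + 3) = -12 + 5 = -7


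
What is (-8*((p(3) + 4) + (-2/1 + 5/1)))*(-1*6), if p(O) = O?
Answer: 480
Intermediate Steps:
(-8*((p(3) + 4) + (-2/1 + 5/1)))*(-1*6) = (-8*((3 + 4) + (-2/1 + 5/1)))*(-1*6) = -8*(7 + (-2*1 + 5*1))*(-6) = -8*(7 + (-2 + 5))*(-6) = -8*(7 + 3)*(-6) = -8*10*(-6) = -80*(-6) = 480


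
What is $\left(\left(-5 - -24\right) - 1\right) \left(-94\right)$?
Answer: $-1692$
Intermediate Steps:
$\left(\left(-5 - -24\right) - 1\right) \left(-94\right) = \left(\left(-5 + 24\right) - 1\right) \left(-94\right) = \left(19 - 1\right) \left(-94\right) = 18 \left(-94\right) = -1692$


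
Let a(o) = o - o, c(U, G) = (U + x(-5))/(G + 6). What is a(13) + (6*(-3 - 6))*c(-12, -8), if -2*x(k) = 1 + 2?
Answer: -729/2 ≈ -364.50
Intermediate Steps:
x(k) = -3/2 (x(k) = -(1 + 2)/2 = -½*3 = -3/2)
c(U, G) = (-3/2 + U)/(6 + G) (c(U, G) = (U - 3/2)/(G + 6) = (-3/2 + U)/(6 + G))
a(o) = 0
a(13) + (6*(-3 - 6))*c(-12, -8) = 0 + (6*(-3 - 6))*((-3/2 - 12)/(6 - 8)) = 0 + (6*(-9))*(-27/2/(-2)) = 0 - (-27)*(-27)/2 = 0 - 54*27/4 = 0 - 729/2 = -729/2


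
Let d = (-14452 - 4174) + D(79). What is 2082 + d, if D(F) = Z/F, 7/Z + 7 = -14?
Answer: -3920929/237 ≈ -16544.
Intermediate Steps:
Z = -⅓ (Z = 7/(-7 - 14) = 7/(-21) = 7*(-1/21) = -⅓ ≈ -0.33333)
D(F) = -1/(3*F)
d = -4414363/237 (d = (-14452 - 4174) - ⅓/79 = -18626 - ⅓*1/79 = -18626 - 1/237 = -4414363/237 ≈ -18626.)
2082 + d = 2082 - 4414363/237 = -3920929/237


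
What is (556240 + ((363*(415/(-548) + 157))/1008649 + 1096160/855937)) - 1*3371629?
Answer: -1331988956852006018765/473110319513924 ≈ -2.8154e+6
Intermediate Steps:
(556240 + ((363*(415/(-548) + 157))/1008649 + 1096160/855937)) - 1*3371629 = (556240 + ((363*(415*(-1/548) + 157))*(1/1008649) + 1096160*(1/855937))) - 3371629 = (556240 + ((363*(-415/548 + 157))*(1/1008649) + 1096160/855937)) - 3371629 = (556240 + ((363*(85621/548))*(1/1008649) + 1096160/855937)) - 3371629 = (556240 + ((31080423/548)*(1/1008649) + 1096160/855937)) - 3371629 = (556240 + (31080423/552739652 + 1096160/855937)) - 3371629 = (556240 + 632493980957671/473110319513924) - 3371629 = 263163516620406043431/473110319513924 - 3371629 = -1331988956852006018765/473110319513924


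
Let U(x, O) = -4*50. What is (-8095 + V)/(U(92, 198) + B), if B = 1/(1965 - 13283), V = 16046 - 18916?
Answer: 7300110/133153 ≈ 54.825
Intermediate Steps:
U(x, O) = -200
V = -2870
B = -1/11318 (B = 1/(-11318) = -1/11318 ≈ -8.8355e-5)
(-8095 + V)/(U(92, 198) + B) = (-8095 - 2870)/(-200 - 1/11318) = -10965/(-2263601/11318) = -10965*(-11318/2263601) = 7300110/133153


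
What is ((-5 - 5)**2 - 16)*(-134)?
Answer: -11256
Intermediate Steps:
((-5 - 5)**2 - 16)*(-134) = ((-10)**2 - 16)*(-134) = (100 - 16)*(-134) = 84*(-134) = -11256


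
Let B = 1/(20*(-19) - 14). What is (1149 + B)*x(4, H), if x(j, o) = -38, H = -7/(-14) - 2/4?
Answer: -8601395/197 ≈ -43662.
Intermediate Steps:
H = 0 (H = -7*(-1/14) - 2*¼ = ½ - ½ = 0)
B = -1/394 (B = 1/(-380 - 14) = 1/(-394) = -1/394 ≈ -0.0025381)
(1149 + B)*x(4, H) = (1149 - 1/394)*(-38) = (452705/394)*(-38) = -8601395/197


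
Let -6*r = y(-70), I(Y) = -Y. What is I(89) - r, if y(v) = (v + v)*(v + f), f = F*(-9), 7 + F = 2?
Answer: 1483/3 ≈ 494.33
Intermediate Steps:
F = -5 (F = -7 + 2 = -5)
f = 45 (f = -5*(-9) = 45)
y(v) = 2*v*(45 + v) (y(v) = (v + v)*(v + 45) = (2*v)*(45 + v) = 2*v*(45 + v))
r = -1750/3 (r = -(-70)*(45 - 70)/3 = -(-70)*(-25)/3 = -⅙*3500 = -1750/3 ≈ -583.33)
I(89) - r = -1*89 - 1*(-1750/3) = -89 + 1750/3 = 1483/3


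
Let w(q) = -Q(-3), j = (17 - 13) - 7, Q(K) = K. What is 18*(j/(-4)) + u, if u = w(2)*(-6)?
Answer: -9/2 ≈ -4.5000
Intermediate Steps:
j = -3 (j = 4 - 7 = -3)
w(q) = 3 (w(q) = -1*(-3) = 3)
u = -18 (u = 3*(-6) = -18)
18*(j/(-4)) + u = 18*(-3/(-4)) - 18 = 18*(-3*(-¼)) - 18 = 18*(¾) - 18 = 27/2 - 18 = -9/2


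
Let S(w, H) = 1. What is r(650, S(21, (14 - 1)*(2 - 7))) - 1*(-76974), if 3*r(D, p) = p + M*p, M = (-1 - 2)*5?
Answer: 230908/3 ≈ 76969.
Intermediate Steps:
M = -15 (M = -3*5 = -15)
r(D, p) = -14*p/3 (r(D, p) = (p - 15*p)/3 = (-14*p)/3 = -14*p/3)
r(650, S(21, (14 - 1)*(2 - 7))) - 1*(-76974) = -14/3*1 - 1*(-76974) = -14/3 + 76974 = 230908/3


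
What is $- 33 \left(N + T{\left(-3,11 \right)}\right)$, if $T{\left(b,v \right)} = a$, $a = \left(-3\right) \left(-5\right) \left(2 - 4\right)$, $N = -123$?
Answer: $5049$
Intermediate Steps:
$a = -30$ ($a = 15 \left(2 - 4\right) = 15 \left(-2\right) = -30$)
$T{\left(b,v \right)} = -30$
$- 33 \left(N + T{\left(-3,11 \right)}\right) = - 33 \left(-123 - 30\right) = \left(-33\right) \left(-153\right) = 5049$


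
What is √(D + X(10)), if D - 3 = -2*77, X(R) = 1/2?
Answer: I*√602/2 ≈ 12.268*I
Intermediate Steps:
X(R) = ½
D = -151 (D = 3 - 2*77 = 3 - 154 = -151)
√(D + X(10)) = √(-151 + ½) = √(-301/2) = I*√602/2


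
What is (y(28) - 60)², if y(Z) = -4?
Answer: 4096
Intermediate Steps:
(y(28) - 60)² = (-4 - 60)² = (-64)² = 4096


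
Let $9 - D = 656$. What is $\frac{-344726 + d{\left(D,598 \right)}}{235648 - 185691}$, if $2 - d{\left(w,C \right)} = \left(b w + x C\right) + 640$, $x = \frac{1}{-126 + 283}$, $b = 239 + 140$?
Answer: $- \frac{15724305}{7843249} \approx -2.0048$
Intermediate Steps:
$D = -647$ ($D = 9 - 656 = -647$)
$b = 379$
$x = \frac{1}{157} \approx 0.0063694$
$d{\left(w,C \right)} = -638 - 379 w - \frac{C}{157}$ ($d{\left(w,C \right)} = 2 - \left(\left(379 w + \frac{C}{157}\right) + 640\right) = 2 - \left(640 + 379 w + \frac{C}{157}\right) = -638 - 379 w - \frac{C}{157}$)
$\frac{-344726 + d{\left(D,598 \right)}}{235648 - 185691} = \frac{-344726 - - \frac{38397677}{157}}{235648 - 185691} = \frac{-344726 - - \frac{38397677}{157}}{49957} = \left(-344726 + \frac{38397677}{157}\right) \frac{1}{49957} = \left(- \frac{15724305}{157}\right) \frac{1}{49957} = - \frac{15724305}{7843249}$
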